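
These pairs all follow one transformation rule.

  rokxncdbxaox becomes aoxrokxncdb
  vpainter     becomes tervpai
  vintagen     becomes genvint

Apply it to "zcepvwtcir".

cirzcepvw

Each output is the input with this applied: move the last 3 characters to the front (rotate right by 3), then delete the last character.
"zcepvwtcir" → "cirzcepvw".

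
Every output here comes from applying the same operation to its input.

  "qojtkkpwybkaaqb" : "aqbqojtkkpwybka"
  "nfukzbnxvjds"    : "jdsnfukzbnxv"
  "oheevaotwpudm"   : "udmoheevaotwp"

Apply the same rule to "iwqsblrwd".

rwdiwqsbl

Looking at the pairs, the operation is to move the last 3 characters to the front (rotate right by 3).
"iwqsblrwd" → "rwdiwqsbl".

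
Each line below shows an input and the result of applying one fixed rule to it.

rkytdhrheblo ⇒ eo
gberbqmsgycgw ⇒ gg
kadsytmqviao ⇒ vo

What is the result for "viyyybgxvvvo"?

Rule — keep one character in every 3, starting at position 3 (positions 3rd, 6th, 9th, ...), then keep only the last 2 characters.
"viyyybgxvvvo" → "ybvo" → "vo".

vo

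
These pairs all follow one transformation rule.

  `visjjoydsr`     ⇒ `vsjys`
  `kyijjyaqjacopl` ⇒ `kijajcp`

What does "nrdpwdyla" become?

Looking at the pairs, the operation is to keep every other character starting from the first (positions 1st, 3rd, 5th, ...).
Doing the same to "nrdpwdyla": "ndwya".

ndwya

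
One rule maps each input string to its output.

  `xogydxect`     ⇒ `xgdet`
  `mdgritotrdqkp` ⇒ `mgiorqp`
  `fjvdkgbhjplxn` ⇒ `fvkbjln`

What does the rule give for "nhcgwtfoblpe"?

ncwfbp

The rule is to keep every other character starting from the first (positions 1st, 3rd, 5th, ...).
So "nhcgwtfoblpe" becomes "ncwfbp".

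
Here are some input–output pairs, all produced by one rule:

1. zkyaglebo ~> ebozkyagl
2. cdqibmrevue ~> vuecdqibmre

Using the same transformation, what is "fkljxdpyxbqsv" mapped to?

qsvfkljxdpyxb

The pattern: move the last 3 characters to the front (rotate right by 3).
On "fkljxdpyxbqsv" that produces "qsvfkljxdpyxb".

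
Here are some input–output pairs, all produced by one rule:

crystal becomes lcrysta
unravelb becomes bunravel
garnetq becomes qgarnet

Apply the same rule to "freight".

tfreigh

The rule is to move the last character to the front.
"freight" → "tfreigh".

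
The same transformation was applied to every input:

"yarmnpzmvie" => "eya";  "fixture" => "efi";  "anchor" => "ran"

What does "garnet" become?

tga

Rule — move the first 2 characters to the end (rotate left by 2), then keep only the last 3 characters.
Applying that to "garnet" gives "tga".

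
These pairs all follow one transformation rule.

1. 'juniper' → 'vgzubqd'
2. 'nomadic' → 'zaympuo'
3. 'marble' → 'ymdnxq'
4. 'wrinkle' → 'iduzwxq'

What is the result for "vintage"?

Rule — shift every letter 12 places forward in the alphabet (wrapping around).
For "vintage" the result is "huzfmsq".

huzfmsq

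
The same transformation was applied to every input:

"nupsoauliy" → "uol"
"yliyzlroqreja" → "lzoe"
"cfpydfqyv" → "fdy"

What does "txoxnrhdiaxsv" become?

The pattern: keep one character in every 3, starting at position 2 (positions 2nd, 5th, 8th, ...).
On "txoxnrhdiaxsv" that produces "xndx".

xndx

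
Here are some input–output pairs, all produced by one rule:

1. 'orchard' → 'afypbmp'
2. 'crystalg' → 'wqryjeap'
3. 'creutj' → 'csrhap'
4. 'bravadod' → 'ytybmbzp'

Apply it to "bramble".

ykzjczp

What's happening: move the first 2 characters to the end (rotate left by 2), then shift every letter 2 places backward in the alphabet (wrapping around).
Applying both steps to "bramble": "amblebr", then "ykzjczp".
(Check on "crystalg": → "ystalgcr" → "wqryjeap" ✓)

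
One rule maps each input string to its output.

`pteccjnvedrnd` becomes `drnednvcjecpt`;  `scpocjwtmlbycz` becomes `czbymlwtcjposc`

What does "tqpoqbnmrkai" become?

airknmqbpotq

In each case the input is transformed by: swap each adjacent pair of characters (1↔2, 3↔4, ...), then reverse the string.
Starting from "tqpoqbnmrkai": after the first operation, "qtopbqmnkria"; after the second, "airknmqbpotq".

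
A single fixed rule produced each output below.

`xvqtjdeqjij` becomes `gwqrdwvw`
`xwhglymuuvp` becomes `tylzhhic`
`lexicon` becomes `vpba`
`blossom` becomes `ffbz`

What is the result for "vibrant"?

The rule is to shift every letter 13 places forward in the alphabet (wrapping around) — i.e. ROT13, then delete the first 3 characters.
On "vibrant": the first step gives "ivoenag", and the second then gives "enag".
(Check on "xvqtjdeqjij": → "kidgwqrdwvw" → "gwqrdwvw" ✓)

enag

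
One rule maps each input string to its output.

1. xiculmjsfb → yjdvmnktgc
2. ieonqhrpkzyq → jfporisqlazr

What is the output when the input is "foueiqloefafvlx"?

Looking at the pairs, the operation is to shift every letter 1 place forward in the alphabet (wrapping around).
"foueiqloefafvlx" → "gpvfjrmpfgbgwmy".

gpvfjrmpfgbgwmy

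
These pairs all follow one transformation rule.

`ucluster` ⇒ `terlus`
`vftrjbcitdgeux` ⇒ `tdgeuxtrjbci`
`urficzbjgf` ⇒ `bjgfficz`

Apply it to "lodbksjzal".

The transformation: delete the first 2 characters, then swap the front and back halves of the string.
On "lodbksjzal": the first step gives "dbksjzal", and the second then gives "jzaldbks".

jzaldbks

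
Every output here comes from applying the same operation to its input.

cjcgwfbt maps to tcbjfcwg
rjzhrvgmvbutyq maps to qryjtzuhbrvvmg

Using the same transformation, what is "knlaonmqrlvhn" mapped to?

What's happening: reverse the string, then take characters alternately from the front and the back (1st, last, 2nd, 2nd-last, ...).
"knlaonmqrlvhn" → "nkhnvllaroqnm".
(Check on "rjzhrvgmvbutyq": → "qytubvmgvrhzjr" → "qryjtzuhbrvvmg" ✓)

nkhnvllaroqnm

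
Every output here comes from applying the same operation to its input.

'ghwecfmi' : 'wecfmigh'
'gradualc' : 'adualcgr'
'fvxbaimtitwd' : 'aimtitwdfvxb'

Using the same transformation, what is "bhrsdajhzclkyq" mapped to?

ajhzclkyqbhrsd

What's happening: move the last 2 characters to the front (rotate right by 2), then swap the front and back halves of the string.
Applying both steps to "bhrsdajhzclkyq": "yqbhrsdajhzclk", then "ajhzclkyqbhrsd".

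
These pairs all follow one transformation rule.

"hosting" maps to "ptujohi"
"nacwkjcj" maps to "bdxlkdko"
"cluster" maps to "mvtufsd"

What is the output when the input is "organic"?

shbojdp

The rule is to shift every letter 1 place forward in the alphabet (wrapping around), then move the first character to the end.
On "organic": the first step gives "pshbojd", and the second then gives "shbojdp".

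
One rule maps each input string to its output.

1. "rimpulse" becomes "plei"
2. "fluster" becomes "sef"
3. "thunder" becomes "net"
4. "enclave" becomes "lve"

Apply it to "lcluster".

utrc

Each output is the input with this applied: move the first 2 characters to the end (rotate left by 2), then keep every other character starting from the second (positions 2nd, 4th, 6th, ...).
"lcluster" → "lusterlc" → "utrc".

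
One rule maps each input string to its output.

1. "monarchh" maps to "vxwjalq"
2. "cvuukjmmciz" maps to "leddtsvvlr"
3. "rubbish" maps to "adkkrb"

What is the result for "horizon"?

qxarix

What's happening: shift every letter 9 places forward in the alphabet (wrapping around), then delete the last character.
On "horizon": the first step gives "qxarixw", and the second then gives "qxarix".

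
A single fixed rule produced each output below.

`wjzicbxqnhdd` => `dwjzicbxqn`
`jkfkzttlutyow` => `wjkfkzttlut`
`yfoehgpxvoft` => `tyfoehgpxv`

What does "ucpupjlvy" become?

The pattern: move the last 3 characters to the front (rotate right by 3), then delete the first 2 characters.
On "ucpupjlvy": the first step gives "lvyucpupj", and the second then gives "yucpupj".

yucpupj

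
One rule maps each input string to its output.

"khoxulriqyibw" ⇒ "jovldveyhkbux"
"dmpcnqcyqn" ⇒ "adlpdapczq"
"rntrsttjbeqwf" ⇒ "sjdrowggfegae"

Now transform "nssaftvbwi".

Each output is the input with this applied: reverse the string, then shift every letter 13 places forward in the alphabet (wrapping around) — i.e. ROT13.
Working it through for "nssaftvbwi": intermediate "iwbvtfassn", final "vjoigsnffa".
(Check on "khoxulriqyibw": → "wbiyqirluxohk" → "jovldveyhkbux" ✓)

vjoigsnffa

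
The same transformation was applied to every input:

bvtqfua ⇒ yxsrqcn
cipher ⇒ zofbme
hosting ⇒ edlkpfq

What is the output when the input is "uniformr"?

The pattern: take characters alternately from the front and the back (1st, last, 2nd, 2nd-last, ...), then shift every letter 3 places backward in the alphabet (wrapping around).
Doing the same to "uniformr": "rokjfocl".
(Check on "bvtqfua": → "bavutfq" → "yxsrqcn" ✓)

rokjfocl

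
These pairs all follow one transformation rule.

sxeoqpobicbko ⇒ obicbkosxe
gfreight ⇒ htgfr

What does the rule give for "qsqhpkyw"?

What's happening: move the first 3 characters to the end (rotate left by 3), then delete the first 3 characters.
On "qsqhpkyw": the first step gives "hpkywqsq", and the second then gives "ywqsq".
(Check on "sxeoqpobicbko": → "oqpobicbkosxe" → "obicbkosxe" ✓)

ywqsq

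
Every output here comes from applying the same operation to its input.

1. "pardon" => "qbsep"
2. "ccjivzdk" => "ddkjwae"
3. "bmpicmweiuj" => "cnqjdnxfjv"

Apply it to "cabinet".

dbcjof

The pattern: shift every letter 1 place forward in the alphabet (wrapping around), then delete the last character.
For "cabinet", step one produces "dbcjofu"; step two turns that into "dbcjof".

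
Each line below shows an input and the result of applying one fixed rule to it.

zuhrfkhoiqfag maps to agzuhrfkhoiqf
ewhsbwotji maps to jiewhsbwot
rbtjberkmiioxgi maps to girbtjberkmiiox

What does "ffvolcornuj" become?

Each output is the input with this applied: move the last 2 characters to the front (rotate right by 2).
So "ffvolcornuj" becomes "ujffvolcorn".

ujffvolcorn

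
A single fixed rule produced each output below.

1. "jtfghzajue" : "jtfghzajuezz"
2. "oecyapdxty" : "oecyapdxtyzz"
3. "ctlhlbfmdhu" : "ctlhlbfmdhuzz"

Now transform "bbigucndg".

bbigucndgzz

The pattern: append "zz".
On "bbigucndg" that produces "bbigucndgzz".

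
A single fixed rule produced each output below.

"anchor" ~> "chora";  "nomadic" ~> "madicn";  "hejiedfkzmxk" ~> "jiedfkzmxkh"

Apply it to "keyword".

Looking at the pairs, the operation is to move the first 2 characters to the end (rotate left by 2), then delete the last character.
Working it through for "keyword": intermediate "ywordke", final "ywordk".

ywordk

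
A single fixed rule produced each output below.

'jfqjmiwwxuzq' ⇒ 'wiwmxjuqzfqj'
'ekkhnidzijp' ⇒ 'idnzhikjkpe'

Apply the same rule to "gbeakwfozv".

In each case the input is transformed by: take characters alternately from the front and the back (1st, last, 2nd, 2nd-last, ...), then reverse the string.
For "gbeakwfozv", step one produces "gvbzeoafkw"; step two turns that into "wkfaoezbvg".

wkfaoezbvg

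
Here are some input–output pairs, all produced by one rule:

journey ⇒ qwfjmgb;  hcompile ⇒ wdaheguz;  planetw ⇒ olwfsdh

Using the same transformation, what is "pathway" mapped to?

qsozlsh

The transformation: shift every letter 8 places backward in the alphabet (wrapping around), then reverse the string.
Working it through for "pathway": intermediate "hslzosq", final "qsozlsh".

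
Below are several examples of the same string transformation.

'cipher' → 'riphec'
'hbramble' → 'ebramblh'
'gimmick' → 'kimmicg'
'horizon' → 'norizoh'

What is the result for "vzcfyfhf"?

The pattern: swap the first and last characters.
So "vzcfyfhf" becomes "fzcfyfhv".

fzcfyfhv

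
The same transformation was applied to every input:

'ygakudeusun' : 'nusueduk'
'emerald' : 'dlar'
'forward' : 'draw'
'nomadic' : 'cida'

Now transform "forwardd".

The transformation: reverse the string, then delete the last 3 characters.
For "forwardd", step one produces "ddrawrof"; step two turns that into "ddraw".

ddraw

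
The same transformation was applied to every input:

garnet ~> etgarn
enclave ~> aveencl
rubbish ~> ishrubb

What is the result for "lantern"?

ernlant

Looking at the pairs, the operation is to move the first 3 characters to the end (rotate left by 3), then move the first character to the end.
Starting from "lantern": after the first operation, "ternlan"; after the second, "ernlant".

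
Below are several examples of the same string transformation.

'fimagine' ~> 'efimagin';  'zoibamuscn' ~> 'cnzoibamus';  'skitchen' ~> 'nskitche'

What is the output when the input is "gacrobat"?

tgacroba

What's happening: swap the front and back halves of the string, then move the first 3 characters to the end (rotate left by 3).
For "gacrobat", step one produces "obatgacr"; step two turns that into "tgacroba".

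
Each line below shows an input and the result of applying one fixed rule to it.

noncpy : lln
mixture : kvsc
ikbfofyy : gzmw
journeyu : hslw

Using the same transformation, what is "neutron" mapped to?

The transformation: shift every letter 2 places backward in the alphabet (wrapping around), then keep every other character starting from the first (positions 1st, 3rd, 5th, ...).
On "neutron" that produces "lspl".
(Check on "noncpy": → "lmlanw" → "lln" ✓)

lspl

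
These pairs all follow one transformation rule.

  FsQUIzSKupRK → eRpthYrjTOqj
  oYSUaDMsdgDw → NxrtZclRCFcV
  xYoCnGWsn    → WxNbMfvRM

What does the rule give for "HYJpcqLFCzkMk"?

In each case the input is transformed by: flip the case of every letter, then shift every letter 1 place backward in the alphabet (wrapping around).
On "HYJpcqLFCzkMk" that produces "gxiOBPkebYJlJ".

gxiOBPkebYJlJ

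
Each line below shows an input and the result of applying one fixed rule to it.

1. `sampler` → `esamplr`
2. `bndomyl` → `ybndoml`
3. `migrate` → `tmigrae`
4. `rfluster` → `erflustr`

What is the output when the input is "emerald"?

lemerad

The rule is to move the last character to the front, then swap the first and last characters.
On "emerald": the first step gives "demeral", and the second then gives "lemerad".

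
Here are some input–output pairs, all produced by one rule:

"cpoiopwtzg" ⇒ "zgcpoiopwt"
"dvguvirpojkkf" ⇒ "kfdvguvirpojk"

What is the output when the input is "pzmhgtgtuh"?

uhpzmhgtgt

What's happening: move the last 2 characters to the front (rotate right by 2).
For "pzmhgtgtuh" the result is "uhpzmhgtgt".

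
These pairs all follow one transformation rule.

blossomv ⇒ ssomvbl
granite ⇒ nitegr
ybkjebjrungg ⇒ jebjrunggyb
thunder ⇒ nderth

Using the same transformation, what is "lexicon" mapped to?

What's happening: move the first 3 characters to the end (rotate left by 3), then delete the last character.
Working it through for "lexicon": intermediate "iconlex", final "iconle".
(Check on "granite": → "nitegra" → "nitegr" ✓)

iconle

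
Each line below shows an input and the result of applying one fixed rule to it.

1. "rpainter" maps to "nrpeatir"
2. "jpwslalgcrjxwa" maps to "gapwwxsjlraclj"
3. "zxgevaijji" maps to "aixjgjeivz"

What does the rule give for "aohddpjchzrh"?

What's happening: take characters alternately from the front and the back (1st, last, 2nd, 2nd-last, ...), then swap the first and last characters.
"aohddpjchzrh" → "ahorhzdhdcpj" → "jhorhzdhdcpa".

jhorhzdhdcpa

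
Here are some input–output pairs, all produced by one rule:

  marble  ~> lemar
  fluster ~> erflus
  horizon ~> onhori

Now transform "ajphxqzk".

The transformation: move the last 2 characters to the front (rotate right by 2), then delete the last character.
"ajphxqzk" → "zkajphxq" → "zkajphx".

zkajphx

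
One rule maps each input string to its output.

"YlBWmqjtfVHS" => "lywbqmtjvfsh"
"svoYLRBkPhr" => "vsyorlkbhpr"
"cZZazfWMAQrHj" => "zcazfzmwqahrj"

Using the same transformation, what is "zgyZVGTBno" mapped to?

What's happening: swap each adjacent pair of characters (1↔2, 3↔4, ...), then convert every letter to lowercase.
"zgyZVGTBno" → "gzZyGVBTon" → "gzzygvbton".
(Check on "YlBWmqjtfVHS": → "lYWBqmtjVfSH" → "lywbqmtjvfsh" ✓)

gzzygvbton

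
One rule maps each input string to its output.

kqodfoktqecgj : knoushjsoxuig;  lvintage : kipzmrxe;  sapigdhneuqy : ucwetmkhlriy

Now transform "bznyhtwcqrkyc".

cgfdrclxaguvo

Rule — shift every letter 4 places forward in the alphabet (wrapping around), then move the last 2 characters to the front (rotate right by 2).
For "bznyhtwcqrkyc" the result is "cgfdrclxaguvo".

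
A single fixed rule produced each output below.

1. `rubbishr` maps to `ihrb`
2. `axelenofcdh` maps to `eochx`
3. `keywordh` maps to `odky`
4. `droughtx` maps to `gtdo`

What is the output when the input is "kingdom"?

dmi

The rule is to move the first 3 characters to the end (rotate left by 3), then keep every other character starting from the second (positions 2nd, 4th, 6th, ...).
Applying both steps to "kingdom": "gdomkin", then "dmi".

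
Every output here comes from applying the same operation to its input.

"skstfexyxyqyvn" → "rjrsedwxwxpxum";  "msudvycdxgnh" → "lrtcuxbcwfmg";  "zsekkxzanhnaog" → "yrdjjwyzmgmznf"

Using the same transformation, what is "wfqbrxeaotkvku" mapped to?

vepaqwdznsjujt

In each case the input is transformed by: shift every letter 1 place backward in the alphabet (wrapping around).
So "wfqbrxeaotkvku" becomes "vepaqwdznsjujt".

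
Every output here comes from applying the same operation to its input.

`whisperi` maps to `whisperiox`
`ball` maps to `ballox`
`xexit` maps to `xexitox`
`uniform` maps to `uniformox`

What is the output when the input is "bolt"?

The transformation: append "ox".
For "bolt" the result is "boltox".

boltox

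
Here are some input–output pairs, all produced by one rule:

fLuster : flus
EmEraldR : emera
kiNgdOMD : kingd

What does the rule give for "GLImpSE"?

Rule — delete the last 3 characters, then convert every letter to lowercase.
On "GLImpSE": the first step gives "GLIm", and the second then gives "glim".
(Check on "kiNgdOMD": → "kiNgd" → "kingd" ✓)

glim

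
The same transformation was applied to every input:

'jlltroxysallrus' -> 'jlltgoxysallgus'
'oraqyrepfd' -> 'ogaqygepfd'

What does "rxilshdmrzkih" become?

gxilshdmgzkih

Each output is the input with this applied: replace every "r" with "g".
"rxilshdmrzkih" → "gxilshdmgzkih".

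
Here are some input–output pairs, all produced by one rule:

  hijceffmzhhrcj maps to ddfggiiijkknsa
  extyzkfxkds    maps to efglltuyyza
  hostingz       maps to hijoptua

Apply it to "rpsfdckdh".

deegilqst

The pattern: sort the characters into alphabetical order, then shift every letter 1 place forward in the alphabet (wrapping around).
On "rpsfdckdh": the first step gives "cddfhkprs", and the second then gives "deegilqst".
(Check on "extyzkfxkds": → "defkkstxxyz" → "efglltuyyza" ✓)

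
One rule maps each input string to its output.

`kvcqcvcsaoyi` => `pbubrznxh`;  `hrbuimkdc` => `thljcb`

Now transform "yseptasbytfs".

Each output is the input with this applied: delete the first 3 characters, then shift every letter 1 place backward in the alphabet (wrapping around).
Working it through for "yseptasbytfs": intermediate "ptasbytfs", final "oszraxser".

oszraxser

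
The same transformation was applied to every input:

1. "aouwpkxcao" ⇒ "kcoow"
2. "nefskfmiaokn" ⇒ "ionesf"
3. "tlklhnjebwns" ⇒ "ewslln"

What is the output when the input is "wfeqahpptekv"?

pevfqh

What's happening: keep every other character starting from the second (positions 2nd, 4th, 6th, ...), then move the last 3 characters to the front (rotate right by 3).
Working it through for "wfeqahpptekv": intermediate "fqhpev", final "pevfqh".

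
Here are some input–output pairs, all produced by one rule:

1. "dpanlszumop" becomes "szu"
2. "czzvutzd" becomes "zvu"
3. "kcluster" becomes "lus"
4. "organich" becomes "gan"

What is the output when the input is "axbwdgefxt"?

The rule is to delete the last 3 characters, then keep only the last 3 characters.
Doing the same to "axbwdgefxt": "dge".

dge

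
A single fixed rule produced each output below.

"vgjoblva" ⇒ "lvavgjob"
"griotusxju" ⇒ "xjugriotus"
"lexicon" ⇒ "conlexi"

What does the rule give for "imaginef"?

In each case the input is transformed by: move the last 3 characters to the front (rotate right by 3).
On "imaginef" that produces "nefimagi".

nefimagi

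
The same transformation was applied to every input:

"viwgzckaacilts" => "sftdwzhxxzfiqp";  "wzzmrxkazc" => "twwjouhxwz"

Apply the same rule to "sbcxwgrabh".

The rule is to shift every letter 3 places backward in the alphabet (wrapping around).
On "sbcxwgrabh" that produces "pyzutdoxye".

pyzutdoxye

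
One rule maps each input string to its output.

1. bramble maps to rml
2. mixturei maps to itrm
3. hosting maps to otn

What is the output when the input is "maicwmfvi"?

acmv

Looking at the pairs, the operation is to swap the first and last characters, then keep every other character starting from the second (positions 2nd, 4th, 6th, ...).
Applying both steps to "maicwmfvi": "iaicwmfvm", then "acmv".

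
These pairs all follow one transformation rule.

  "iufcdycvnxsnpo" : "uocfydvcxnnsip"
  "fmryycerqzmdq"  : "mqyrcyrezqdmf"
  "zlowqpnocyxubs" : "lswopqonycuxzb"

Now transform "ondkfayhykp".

Looking at the pairs, the operation is to swap the first and last characters, then swap each adjacent pair of characters (1↔2, 3↔4, ...).
Doing the same to "ondkfayhykp": "npkdafhykyo".
(Check on "zlowqpnocyxubs": → "slowqpnocyxubz" → "lswopqonycuxzb" ✓)

npkdafhykyo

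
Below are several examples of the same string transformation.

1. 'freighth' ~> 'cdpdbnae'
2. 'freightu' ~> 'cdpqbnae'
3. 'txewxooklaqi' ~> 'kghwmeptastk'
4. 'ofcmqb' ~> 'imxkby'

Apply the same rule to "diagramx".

Rule — shift every letter 4 places backward in the alphabet (wrapping around), then swap the front and back halves of the string.
Applying both steps to "diagramx": "zewcnwit", then "nwitzewc".
(Check on "freighth": → "bnaecdpd" → "cdpdbnae" ✓)

nwitzewc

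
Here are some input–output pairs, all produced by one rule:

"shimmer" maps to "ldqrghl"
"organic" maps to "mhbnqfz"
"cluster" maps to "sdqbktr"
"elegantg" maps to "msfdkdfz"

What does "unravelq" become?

The pattern: shift every letter 1 place backward in the alphabet (wrapping around), then move the last 3 characters to the front (rotate right by 3).
Working it through for "unravelq": intermediate "tmqzudkp", final "dkptmqzu".

dkptmqzu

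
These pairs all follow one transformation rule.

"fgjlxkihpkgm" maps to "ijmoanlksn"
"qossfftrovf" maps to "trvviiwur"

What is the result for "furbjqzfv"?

ixuemtc

Each output is the input with this applied: shift every letter 3 places forward in the alphabet (wrapping around), then delete the last 2 characters.
"furbjqzfv" → "ixuemtciy" → "ixuemtc".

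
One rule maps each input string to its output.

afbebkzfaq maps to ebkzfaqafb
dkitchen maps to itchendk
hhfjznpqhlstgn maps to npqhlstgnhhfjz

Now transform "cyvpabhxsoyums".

What's happening: swap the front and back halves of the string, then move the last 2 characters to the front (rotate right by 2).
On "cyvpabhxsoyums": the first step gives "xsoyumscyvpabh", and the second then gives "bhxsoyumscyvpa".

bhxsoyumscyvpa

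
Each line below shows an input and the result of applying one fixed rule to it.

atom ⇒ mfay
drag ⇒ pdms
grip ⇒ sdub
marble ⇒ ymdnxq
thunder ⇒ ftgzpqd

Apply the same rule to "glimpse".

sxuybeq

The transformation: shift every letter 12 places forward in the alphabet (wrapping around).
"glimpse" → "sxuybeq".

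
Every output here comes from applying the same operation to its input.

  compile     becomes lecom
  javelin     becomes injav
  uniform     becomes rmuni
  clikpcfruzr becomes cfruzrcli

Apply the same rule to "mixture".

remix

The transformation: move the first 3 characters to the end (rotate left by 3), then delete the first 2 characters.
On "mixture": the first step gives "turemix", and the second then gives "remix".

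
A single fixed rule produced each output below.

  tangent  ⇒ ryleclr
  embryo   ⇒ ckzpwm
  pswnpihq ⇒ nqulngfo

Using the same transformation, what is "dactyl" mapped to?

What's happening: shift every letter 2 places backward in the alphabet (wrapping around).
Doing the same to "dactyl": "byarwj".

byarwj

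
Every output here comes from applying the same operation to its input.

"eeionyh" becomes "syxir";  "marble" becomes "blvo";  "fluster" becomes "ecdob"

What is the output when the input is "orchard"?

mrkbn

In each case the input is transformed by: delete the first 2 characters, then shift every letter 10 places forward in the alphabet (wrapping around).
For "orchard", step one produces "chard"; step two turns that into "mrkbn".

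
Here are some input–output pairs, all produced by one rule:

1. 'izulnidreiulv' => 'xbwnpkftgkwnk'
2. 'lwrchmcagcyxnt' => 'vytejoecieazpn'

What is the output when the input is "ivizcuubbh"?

jxkbewwddk

The pattern: shift every letter 2 places forward in the alphabet (wrapping around), then swap the first and last characters.
For "ivizcuubbh", step one produces "kxkbewwddj"; step two turns that into "jxkbewwddk".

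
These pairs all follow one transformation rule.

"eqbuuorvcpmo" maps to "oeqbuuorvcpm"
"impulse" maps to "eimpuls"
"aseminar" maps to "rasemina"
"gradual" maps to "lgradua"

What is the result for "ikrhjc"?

Rule — move the last character to the front.
On "ikrhjc" that produces "cikrhj".

cikrhj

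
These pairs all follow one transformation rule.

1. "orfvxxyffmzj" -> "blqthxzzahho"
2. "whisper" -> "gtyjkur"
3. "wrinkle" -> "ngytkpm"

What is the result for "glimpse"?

What's happening: move the last 2 characters to the front (rotate right by 2), then shift every letter 2 places forward in the alphabet (wrapping around).
Starting from "glimpse": after the first operation, "seglimp"; after the second, "uginkor".

uginkor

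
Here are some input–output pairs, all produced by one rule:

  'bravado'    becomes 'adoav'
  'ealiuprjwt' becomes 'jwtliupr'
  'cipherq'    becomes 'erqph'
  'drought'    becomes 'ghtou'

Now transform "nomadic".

What's happening: delete the first 2 characters, then move the last 3 characters to the front (rotate right by 3).
For "nomadic" the result is "dicma".

dicma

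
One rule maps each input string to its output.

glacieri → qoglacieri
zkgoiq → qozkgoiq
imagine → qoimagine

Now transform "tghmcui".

Rule — prepend "qo".
On "tghmcui" that produces "qotghmcui".

qotghmcui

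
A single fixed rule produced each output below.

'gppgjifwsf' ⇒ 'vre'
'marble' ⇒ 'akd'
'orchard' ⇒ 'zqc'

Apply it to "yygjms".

ilr

In each case the input is transformed by: shift every letter 1 place backward in the alphabet (wrapping around), then keep only the last 3 characters.
Applying both steps to "yygjms": "xxfilr", then "ilr".
(Check on "gppgjifwsf": → "foofihevre" → "vre" ✓)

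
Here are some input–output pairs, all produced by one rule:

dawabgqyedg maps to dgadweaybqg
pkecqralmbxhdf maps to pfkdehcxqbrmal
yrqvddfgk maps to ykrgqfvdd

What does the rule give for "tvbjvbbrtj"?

tjvtbrjbvb

Looking at the pairs, the operation is to take characters alternately from the front and the back (1st, last, 2nd, 2nd-last, ...).
Applying that to "tvbjvbbrtj" gives "tjvtbrjbvb".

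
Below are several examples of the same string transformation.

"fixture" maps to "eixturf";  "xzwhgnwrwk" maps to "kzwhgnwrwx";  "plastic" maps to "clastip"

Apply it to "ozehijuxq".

Rule — swap the first and last characters.
"ozehijuxq" → "qzehijuxo".

qzehijuxo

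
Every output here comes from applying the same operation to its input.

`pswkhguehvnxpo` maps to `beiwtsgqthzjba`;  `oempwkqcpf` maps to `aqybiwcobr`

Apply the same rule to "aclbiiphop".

The rule is to shift every letter 12 places forward in the alphabet (wrapping around).
Doing the same to "aclbiiphop": "moxnuubtab".

moxnuubtab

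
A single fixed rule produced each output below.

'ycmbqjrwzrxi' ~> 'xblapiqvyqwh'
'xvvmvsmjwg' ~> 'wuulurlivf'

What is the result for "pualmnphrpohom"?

otzklmogqongnl

Looking at the pairs, the operation is to shift every letter 1 place backward in the alphabet (wrapping around).
"pualmnphrpohom" → "otzklmogqongnl".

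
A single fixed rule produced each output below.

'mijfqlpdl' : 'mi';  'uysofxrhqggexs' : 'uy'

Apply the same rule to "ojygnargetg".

The transformation: keep only the first 2 characters.
"ojygnargetg" → "oj".

oj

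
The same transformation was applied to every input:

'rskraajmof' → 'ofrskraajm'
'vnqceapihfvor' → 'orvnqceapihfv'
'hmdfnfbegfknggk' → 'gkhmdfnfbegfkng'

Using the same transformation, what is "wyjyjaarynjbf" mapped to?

The transformation: move the last 2 characters to the front (rotate right by 2).
Applying that to "wyjyjaarynjbf" gives "bfwyjyjaarynj".

bfwyjyjaarynj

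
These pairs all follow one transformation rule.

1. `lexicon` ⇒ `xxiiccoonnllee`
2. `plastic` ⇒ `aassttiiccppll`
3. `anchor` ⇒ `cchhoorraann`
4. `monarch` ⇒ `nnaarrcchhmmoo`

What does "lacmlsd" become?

The transformation: move the first 2 characters to the end (rotate left by 2), then double every character.
"lacmlsd" → "cmlsdla" → "ccmmllssddllaa".
(Check on "anchor": → "choran" → "cchhoorraann" ✓)

ccmmllssddllaa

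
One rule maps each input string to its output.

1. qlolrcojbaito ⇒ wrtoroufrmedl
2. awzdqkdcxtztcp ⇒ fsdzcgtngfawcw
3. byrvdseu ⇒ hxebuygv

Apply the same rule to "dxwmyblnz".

qcgazpbeo

The transformation: move the last 2 characters to the front (rotate right by 2), then shift every letter 3 places forward in the alphabet (wrapping around).
Applying that to "dxwmyblnz" gives "qcgazpbeo".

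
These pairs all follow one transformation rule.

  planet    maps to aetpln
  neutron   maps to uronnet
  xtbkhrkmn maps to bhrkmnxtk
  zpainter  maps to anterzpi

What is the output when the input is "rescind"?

In each case the input is transformed by: move the first 3 characters to the end (rotate left by 3), then swap the first and last characters.
"rescind" → "cindres" → "sindrec".

sindrec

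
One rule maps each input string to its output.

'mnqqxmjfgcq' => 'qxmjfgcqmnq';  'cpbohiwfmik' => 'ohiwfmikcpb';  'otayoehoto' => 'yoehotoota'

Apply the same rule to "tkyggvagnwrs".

ggvagnwrstky

The transformation: move the first 3 characters to the end (rotate left by 3).
So "tkyggvagnwrs" becomes "ggvagnwrstky".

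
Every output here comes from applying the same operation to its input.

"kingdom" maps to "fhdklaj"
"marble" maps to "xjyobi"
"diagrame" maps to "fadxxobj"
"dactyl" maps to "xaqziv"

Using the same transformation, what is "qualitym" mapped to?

In each case the input is transformed by: shift every letter 3 places backward in the alphabet (wrapping around), then swap each adjacent pair of characters (1↔2, 3↔4, ...).
Applying that to "qualitym" gives "rnixqfjv".
(Check on "diagrame": → "afxdoxjb" → "fadxxobj" ✓)

rnixqfjv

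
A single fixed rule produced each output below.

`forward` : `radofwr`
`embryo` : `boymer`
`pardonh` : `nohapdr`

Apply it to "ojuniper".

The transformation: swap each adjacent pair of characters (1↔2, 3↔4, ...), then move the last 3 characters to the front (rotate right by 3).
For "ojuniper", step one produces "jonupire"; step two turns that into "irejonup".

irejonup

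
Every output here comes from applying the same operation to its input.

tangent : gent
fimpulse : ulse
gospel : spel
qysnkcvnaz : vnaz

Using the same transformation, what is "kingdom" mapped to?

Looking at the pairs, the operation is to keep only the last 4 characters.
"kingdom" → "gdom".

gdom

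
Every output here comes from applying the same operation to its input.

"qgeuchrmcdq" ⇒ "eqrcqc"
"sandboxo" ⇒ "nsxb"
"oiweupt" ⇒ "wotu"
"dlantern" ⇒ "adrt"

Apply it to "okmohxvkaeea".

movhea

Looking at the pairs, the operation is to keep every other character starting from the first (positions 1st, 3rd, 5th, ...), then swap each adjacent pair of characters (1↔2, 3↔4, ...).
So "okmohxvkaeea" becomes "movhea".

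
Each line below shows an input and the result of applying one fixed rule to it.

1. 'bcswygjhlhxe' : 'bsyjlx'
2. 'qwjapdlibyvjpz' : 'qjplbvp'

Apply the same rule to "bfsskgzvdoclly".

The pattern: keep every other character starting from the first (positions 1st, 3rd, 5th, ...).
So "bfsskgzvdoclly" becomes "bskzdcl".

bskzdcl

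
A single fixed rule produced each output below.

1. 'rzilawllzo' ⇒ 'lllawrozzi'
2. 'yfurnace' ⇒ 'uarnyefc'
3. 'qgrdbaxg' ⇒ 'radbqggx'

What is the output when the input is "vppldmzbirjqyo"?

jdrmizbvopypql

Looking at the pairs, the operation is to take characters alternately from the front and the back (1st, last, 2nd, 2nd-last, ...), then swap the front and back halves of the string.
For "vppldmzbirjqyo", step one produces "vopypqljdrmizb"; step two turns that into "jdrmizbvopypql".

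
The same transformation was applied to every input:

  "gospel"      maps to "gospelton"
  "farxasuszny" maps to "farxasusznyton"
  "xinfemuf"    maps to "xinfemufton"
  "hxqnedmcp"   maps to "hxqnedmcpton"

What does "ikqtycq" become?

What's happening: append "ton".
Applying that to "ikqtycq" gives "ikqtycqton".

ikqtycqton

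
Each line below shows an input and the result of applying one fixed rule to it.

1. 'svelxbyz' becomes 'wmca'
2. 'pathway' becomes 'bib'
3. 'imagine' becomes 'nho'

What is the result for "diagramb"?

jhbc

In each case the input is transformed by: keep every other character starting from the second (positions 2nd, 4th, 6th, ...), then shift every letter 1 place forward in the alphabet (wrapping around).
On "diagramb" that produces "jhbc".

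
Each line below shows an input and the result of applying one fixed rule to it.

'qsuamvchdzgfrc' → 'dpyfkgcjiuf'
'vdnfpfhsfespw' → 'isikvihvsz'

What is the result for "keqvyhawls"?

Looking at the pairs, the operation is to delete the first 3 characters, then shift every letter 3 places forward in the alphabet (wrapping around).
On "keqvyhawls": the first step gives "vyhawls", and the second then gives "ybkdzov".

ybkdzov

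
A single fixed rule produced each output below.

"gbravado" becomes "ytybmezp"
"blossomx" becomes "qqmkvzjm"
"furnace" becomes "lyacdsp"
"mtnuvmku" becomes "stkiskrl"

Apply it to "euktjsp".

rhqncsi

What's happening: shift every letter 2 places backward in the alphabet (wrapping around), then move the first 3 characters to the end (rotate left by 3).
"euktjsp" → "rhqncsi".
(Check on "blossomx": → "zjmqqmkv" → "qqmkvzjm" ✓)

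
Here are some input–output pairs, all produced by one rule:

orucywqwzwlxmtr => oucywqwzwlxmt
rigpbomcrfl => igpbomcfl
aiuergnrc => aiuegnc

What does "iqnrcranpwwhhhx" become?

The rule is to remove every "r".
Applying that to "iqnrcranpwwhhhx" gives "iqncanpwwhhhx".

iqncanpwwhhhx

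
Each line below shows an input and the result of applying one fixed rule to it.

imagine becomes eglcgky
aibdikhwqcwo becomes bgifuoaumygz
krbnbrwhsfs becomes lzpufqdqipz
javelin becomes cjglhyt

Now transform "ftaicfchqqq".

gadafooodry

The rule is to move the first 3 characters to the end (rotate left by 3), then shift every letter 2 places backward in the alphabet (wrapping around).
For "ftaicfchqqq", step one produces "icfchqqqfta"; step two turns that into "gadafooodry".
(Check on "imagine": → "gineima" → "eglcgky" ✓)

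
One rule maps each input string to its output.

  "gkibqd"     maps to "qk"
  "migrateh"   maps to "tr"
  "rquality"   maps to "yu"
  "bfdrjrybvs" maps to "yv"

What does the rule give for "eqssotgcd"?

ts

The rule is to sort the characters into reverse alphabetical order, then keep only the first 2 characters.
"eqssotgcd" → "tssqogedc" → "ts".
(Check on "gkibqd": → "qkigdb" → "qk" ✓)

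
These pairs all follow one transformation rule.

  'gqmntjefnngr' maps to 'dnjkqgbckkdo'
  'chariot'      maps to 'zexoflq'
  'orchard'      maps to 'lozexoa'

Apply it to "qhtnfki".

neqkchf

In each case the input is transformed by: shift every letter 3 places backward in the alphabet (wrapping around).
"qhtnfki" → "neqkchf".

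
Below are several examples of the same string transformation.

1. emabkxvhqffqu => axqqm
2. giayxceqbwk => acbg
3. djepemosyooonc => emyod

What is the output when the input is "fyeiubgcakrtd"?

The pattern: move the first 2 characters to the end (rotate left by 2), then keep one character in every 3, starting at position 1 (positions 1st, 4th, 7th, ...).
For "fyeiubgcakrtd" the result is "ebaty".

ebaty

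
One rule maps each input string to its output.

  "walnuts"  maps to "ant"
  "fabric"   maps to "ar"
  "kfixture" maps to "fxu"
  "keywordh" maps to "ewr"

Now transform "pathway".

The rule is to delete the last character, then keep every other character starting from the second (positions 2nd, 4th, 6th, ...).
On "pathway": the first step gives "pathwa", and the second then gives "aha".

aha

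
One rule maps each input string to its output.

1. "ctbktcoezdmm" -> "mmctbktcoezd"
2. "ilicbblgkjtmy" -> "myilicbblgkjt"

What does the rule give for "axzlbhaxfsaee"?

In each case the input is transformed by: move the last 2 characters to the front (rotate right by 2).
"axzlbhaxfsaee" → "eeaxzlbhaxfsa".

eeaxzlbhaxfsa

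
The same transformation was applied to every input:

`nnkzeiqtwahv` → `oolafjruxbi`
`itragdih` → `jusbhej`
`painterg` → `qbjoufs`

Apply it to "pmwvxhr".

qnxwyi

The pattern: shift every letter 1 place forward in the alphabet (wrapping around), then delete the last character.
On "pmwvxhr": the first step gives "qnxwyis", and the second then gives "qnxwyi".
(Check on "painterg": → "qbjoufsh" → "qbjoufs" ✓)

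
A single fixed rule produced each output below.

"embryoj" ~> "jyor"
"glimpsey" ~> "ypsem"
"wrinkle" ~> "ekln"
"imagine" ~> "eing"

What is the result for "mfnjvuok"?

Looking at the pairs, the operation is to delete the first 3 characters, then swap the first and last characters.
On "mfnjvuok": the first step gives "jvuok", and the second then gives "kvuoj".

kvuoj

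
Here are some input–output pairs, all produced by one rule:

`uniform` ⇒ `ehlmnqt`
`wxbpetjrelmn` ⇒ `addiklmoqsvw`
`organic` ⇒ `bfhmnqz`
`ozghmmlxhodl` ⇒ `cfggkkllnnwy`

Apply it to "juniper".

dhimoqt

Each output is the input with this applied: shift every letter 1 place backward in the alphabet (wrapping around), then sort the characters into alphabetical order.
Starting from "juniper": after the first operation, "itmhodq"; after the second, "dhimoqt".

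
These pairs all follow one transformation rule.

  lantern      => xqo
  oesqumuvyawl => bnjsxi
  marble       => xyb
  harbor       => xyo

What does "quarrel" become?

rob

Looking at the pairs, the operation is to shift every letter 3 places backward in the alphabet (wrapping around), then keep every other character starting from the second (positions 2nd, 4th, 6th, ...).
On "quarrel": the first step gives "nrxoobi", and the second then gives "rob".
(Check on "marble": → "jxoyib" → "xyb" ✓)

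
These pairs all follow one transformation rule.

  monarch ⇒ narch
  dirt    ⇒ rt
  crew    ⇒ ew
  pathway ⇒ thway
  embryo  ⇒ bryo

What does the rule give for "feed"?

The pattern: delete the first 2 characters.
"feed" → "ed".

ed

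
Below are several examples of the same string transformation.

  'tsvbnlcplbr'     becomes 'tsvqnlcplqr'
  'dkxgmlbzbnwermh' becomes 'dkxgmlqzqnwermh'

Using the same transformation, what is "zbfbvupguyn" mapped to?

zqfqvupguyn

Each output is the input with this applied: replace every "b" with "q".
On "zbfbvupguyn" that produces "zqfqvupguyn".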